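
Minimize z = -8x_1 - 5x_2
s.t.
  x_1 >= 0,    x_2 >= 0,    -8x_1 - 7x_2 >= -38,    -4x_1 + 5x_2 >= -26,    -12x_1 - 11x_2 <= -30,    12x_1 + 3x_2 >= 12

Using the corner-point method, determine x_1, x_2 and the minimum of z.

Vertices and z = -8x_1 - 5x_2:
  (0, 38/7) → z = -190/7
  (0, 4) → z = -20
  (19/4, 0) → z = -38
  (5/2, 0) → z = -20
  (7/16, 9/4) → z = -59/4

The optimum lies where x_2 = 0 and -8x_1 - 7x_2 = -38.
Solving simultaneously gives x_1 = 19/4, x_2 = 0.

x_1 = 19/4, x_2 = 0, minimum z = -38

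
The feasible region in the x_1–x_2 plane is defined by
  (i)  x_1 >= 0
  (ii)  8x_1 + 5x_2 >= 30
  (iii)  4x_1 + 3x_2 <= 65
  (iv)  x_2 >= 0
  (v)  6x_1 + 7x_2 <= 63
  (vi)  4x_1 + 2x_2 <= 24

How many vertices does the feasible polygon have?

5

Pairwise boundary intersections that survive every other constraint:
  (0, 6)
  (0, 9)
  (15/4, 0)
  (6, 0)
  (21/8, 27/4)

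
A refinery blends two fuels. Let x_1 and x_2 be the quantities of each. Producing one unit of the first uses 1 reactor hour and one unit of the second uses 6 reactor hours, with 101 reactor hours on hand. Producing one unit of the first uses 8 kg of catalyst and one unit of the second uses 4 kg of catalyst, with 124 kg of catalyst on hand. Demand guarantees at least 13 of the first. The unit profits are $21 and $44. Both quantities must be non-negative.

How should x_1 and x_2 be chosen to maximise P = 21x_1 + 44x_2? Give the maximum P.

Corner points and P = 21x_1 + 44x_2:
  (31/2, 0) → P = 651/2
  (13, 0) → P = 273
  (13, 5) → P = 493

x_1 = 13, x_2 = 5, maximum P = 493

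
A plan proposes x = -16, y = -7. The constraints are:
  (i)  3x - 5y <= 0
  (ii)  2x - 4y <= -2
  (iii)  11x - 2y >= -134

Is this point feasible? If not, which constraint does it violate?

not feasible — violates (iii)

Constraint (iii): 11x - 2y = -162, which is not ≥ -134. All other constraints are satisfied.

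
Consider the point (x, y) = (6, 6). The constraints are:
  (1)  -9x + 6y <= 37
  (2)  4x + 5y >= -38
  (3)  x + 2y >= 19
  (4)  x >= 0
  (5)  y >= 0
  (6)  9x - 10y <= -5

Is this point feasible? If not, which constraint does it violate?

Constraint (3): x + 2y = 18, which is not ≥ 19. All other constraints are satisfied.

not feasible — violates (3)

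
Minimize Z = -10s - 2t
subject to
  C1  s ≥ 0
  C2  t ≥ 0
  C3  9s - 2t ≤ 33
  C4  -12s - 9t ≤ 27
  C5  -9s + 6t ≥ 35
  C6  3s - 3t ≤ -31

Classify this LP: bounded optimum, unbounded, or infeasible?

unbounded

From the feasible point (0, 31/3), moving in the direction (0, 1) keeps every constraint satisfied while Z decreases without bound.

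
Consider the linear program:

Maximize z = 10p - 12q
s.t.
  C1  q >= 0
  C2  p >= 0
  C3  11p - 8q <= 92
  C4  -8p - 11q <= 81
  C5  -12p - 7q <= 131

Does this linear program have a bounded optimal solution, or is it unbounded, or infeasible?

bounded optimum

Feasible corners and z = 10p - 12q:
  (0, 0) → z = 0
  (92/11, 0) → z = 920/11
The feasible region has finitely many vertices and no improving ray; the maximum is 920/11 at (92/11, 0).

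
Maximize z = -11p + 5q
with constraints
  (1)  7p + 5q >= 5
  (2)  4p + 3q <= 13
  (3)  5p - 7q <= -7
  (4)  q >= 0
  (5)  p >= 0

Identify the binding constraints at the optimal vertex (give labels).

Vertices and z = -11p + 5q:
  (0, 1) → z = 5
  (70/43, 93/43) → z = -305/43
  (0, 13/3) → z = 65/3

The maximum is at (0, 13/3). Substituting into each constraint, equality holds for (2) and (5); the remaining constraints have slack.

(2) and (5)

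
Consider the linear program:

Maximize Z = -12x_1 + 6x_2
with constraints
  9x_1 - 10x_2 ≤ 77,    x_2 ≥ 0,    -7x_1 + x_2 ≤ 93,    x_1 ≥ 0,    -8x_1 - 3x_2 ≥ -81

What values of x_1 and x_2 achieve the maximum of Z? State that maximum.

Vertices and Z = -12x_1 + 6x_2:
  (77/9, 0) → Z = -308/3
  (1041/107, 113/107) → Z = -11814/107
  (0, 0) → Z = 0
  (0, 27) → Z = 162

At the optimal vertex, x_1 = 0 and -8x_1 - 3x_2 = -81.
Solving simultaneously gives x_1 = 0, x_2 = 27.

x_1 = 0, x_2 = 27, maximum Z = 162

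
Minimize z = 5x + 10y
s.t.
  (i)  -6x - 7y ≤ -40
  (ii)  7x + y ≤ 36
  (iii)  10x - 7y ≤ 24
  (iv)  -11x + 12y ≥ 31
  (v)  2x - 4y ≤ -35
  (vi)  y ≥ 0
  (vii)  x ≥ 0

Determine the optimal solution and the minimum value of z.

x = 0, y = 35/4, minimum z = 175/2

Feasible corners and z = 5x + 10y:
  (109/30, 317/30) → z = 743/6
  (0, 36) → z = 360
  (0, 35/4) → z = 175/2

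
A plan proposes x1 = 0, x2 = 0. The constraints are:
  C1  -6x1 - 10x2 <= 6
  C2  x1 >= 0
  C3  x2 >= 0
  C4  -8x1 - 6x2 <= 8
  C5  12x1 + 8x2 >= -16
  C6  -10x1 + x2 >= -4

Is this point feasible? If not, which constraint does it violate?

C1: 0 ≤ 6 ✓
C2: 0 ≥ 0 ✓
C3: 0 ≥ 0 ✓
C4: 0 ≤ 8 ✓
C5: 0 ≥ -16 ✓
C6: 0 ≥ -4 ✓

feasible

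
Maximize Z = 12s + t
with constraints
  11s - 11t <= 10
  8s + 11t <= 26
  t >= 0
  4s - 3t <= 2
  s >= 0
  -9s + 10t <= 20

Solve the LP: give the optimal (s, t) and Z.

s = 25/17, t = 22/17, maximum Z = 322/17

Corner points and Z = 12s + t:
  (25/17, 22/17) → Z = 322/17
  (40/179, 394/179) → Z = 874/179
  (1/2, 0) → Z = 6
  (0, 0) → Z = 0
  (0, 2) → Z = 2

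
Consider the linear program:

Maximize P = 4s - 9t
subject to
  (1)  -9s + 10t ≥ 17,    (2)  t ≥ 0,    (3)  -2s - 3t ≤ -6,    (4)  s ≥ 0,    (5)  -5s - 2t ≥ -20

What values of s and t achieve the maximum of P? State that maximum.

s = 9/47, t = 88/47, maximum P = -756/47

The optimum lies where -9s + 10t = 17 and -2s - 3t = -6.
Solving simultaneously gives s = 9/47, t = 88/47.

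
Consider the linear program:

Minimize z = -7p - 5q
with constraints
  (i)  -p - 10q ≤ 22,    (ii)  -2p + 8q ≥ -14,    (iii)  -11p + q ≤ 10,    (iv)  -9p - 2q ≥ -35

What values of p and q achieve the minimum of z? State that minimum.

p = 15/31, q = 475/31, minimum z = -80

The optimum lies where -11p + q = 10 and -9p - 2q = -35.
Solving simultaneously gives p = 15/31, q = 475/31.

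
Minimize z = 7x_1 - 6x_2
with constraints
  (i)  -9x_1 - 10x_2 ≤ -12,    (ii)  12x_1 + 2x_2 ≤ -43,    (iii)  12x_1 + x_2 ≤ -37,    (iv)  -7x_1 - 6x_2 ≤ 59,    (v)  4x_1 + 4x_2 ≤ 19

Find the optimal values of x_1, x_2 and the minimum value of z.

Extreme points and z = 7x_1 - 6x_2:
  (-227/51, 177/34) → z = -3182/51
  (-331/8, 615/16) → z = -2081/4
  (-21/4, 10) → z = -387/4
  (-175/2, 369/4) → z = -1166

The optimum lies where -7x_1 - 6x_2 = 59 and 4x_1 + 4x_2 = 19.
Solving simultaneously gives x_1 = -175/2, x_2 = 369/4.

x_1 = -175/2, x_2 = 369/4, minimum z = -1166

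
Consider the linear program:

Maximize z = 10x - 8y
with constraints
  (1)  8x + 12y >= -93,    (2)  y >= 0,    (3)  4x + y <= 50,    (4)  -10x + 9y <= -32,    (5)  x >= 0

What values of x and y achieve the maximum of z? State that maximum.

x = 25/2, y = 0, maximum z = 125

Corner points and z = 10x - 8y:
  (25/2, 0) → z = 125
  (16/5, 0) → z = 32
  (241/23, 186/23) → z = 922/23

The optimum lies where y = 0 and 4x + y = 50.
Solving simultaneously gives x = 25/2, y = 0.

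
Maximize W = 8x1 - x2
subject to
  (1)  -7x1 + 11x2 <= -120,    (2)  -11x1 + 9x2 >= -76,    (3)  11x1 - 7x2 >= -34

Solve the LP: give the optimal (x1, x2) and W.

Corner points and W = 8x1 - x2:
  (-122/29, -394/29) → W = -582/29
  (-607/36, -779/36) → W = -453/4
  (-419/11, -55) → W = -2747/11

x1 = -122/29, x2 = -394/29, maximum W = -582/29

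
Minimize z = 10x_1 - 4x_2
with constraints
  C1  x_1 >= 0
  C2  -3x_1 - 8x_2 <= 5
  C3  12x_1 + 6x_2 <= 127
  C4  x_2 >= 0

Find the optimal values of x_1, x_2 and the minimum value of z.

x_1 = 0, x_2 = 127/6, minimum z = -254/3

At the optimal vertex, x_1 = 0 and 12x_1 + 6x_2 = 127.
Solving simultaneously gives x_1 = 0, x_2 = 127/6.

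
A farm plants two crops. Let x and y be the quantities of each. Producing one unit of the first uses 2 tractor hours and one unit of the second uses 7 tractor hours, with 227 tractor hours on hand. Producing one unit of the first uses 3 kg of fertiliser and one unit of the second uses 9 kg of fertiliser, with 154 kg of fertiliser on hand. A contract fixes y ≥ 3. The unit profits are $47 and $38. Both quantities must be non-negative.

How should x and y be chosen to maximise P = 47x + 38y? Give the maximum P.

x = 127/3, y = 3, maximum P = 6311/3

Feasible corners and P = 47x + 38y:
  (0, 154/9) → P = 5852/9
  (0, 3) → P = 114
  (127/3, 3) → P = 6311/3

At the optimal vertex, 3x + 9y = 154 and y = 3.
Solving simultaneously gives x = 127/3, y = 3.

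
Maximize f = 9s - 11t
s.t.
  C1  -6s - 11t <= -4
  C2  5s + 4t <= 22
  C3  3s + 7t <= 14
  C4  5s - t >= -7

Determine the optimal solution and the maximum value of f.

Extreme points and f = 9s - 11t:
  (226/31, -112/31) → f = 3266/31
  (-73/61, 62/61) → f = -1339/61
  (98/23, 4/23) → f = 838/23
  (-35/38, 91/38) → f = -658/19

s = 226/31, t = -112/31, maximum f = 3266/31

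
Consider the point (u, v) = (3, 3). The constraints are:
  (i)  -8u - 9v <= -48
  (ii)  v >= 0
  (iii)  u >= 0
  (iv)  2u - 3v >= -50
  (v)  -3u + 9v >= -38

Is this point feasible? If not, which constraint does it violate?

feasible

(i): -51 ≤ -48 ✓
(ii): 3 ≥ 0 ✓
(iii): 3 ≥ 0 ✓
(iv): -3 ≥ -50 ✓
(v): 18 ≥ -38 ✓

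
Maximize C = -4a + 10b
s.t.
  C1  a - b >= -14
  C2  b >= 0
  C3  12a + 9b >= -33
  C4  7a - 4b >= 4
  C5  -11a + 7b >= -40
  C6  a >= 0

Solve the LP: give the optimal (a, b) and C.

a = 69/2, b = 97/2, maximum C = 347

Vertices and C = -4a + 10b:
  (20, 34) → C = 260
  (69/2, 97/2) → C = 347
  (4/7, 0) → C = -16/7
  (40/11, 0) → C = -160/11

The optimum lies where a - b = -14 and -11a + 7b = -40.
Solving simultaneously gives a = 69/2, b = 97/2.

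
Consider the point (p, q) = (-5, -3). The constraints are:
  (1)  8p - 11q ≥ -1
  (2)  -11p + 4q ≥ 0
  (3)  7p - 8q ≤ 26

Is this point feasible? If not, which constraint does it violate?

Constraint (1): 8p - 11q = -7, which is not ≥ -1. All other constraints are satisfied.

not feasible — violates (1)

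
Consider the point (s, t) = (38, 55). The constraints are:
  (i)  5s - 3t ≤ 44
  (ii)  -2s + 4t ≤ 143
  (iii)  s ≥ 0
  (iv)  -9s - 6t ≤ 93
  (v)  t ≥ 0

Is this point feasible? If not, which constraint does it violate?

not feasible — violates (ii)

Constraint (ii): -2s + 4t = 144, which is not ≤ 143. All other constraints are satisfied.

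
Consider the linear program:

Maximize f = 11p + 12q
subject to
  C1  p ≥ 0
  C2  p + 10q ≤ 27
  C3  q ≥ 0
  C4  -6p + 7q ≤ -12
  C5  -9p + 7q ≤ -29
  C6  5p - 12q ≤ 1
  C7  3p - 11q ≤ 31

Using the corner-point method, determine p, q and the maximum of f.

Extreme points and f = 11p + 12q:
  (479/97, 214/97) → f = 7837/97
  (167/31, 67/31) → f = 2641/31
  (341/73, 136/73) → f = 5383/73

At the optimal vertex, p + 10q = 27 and 5p - 12q = 1.
Solving simultaneously gives p = 167/31, q = 67/31.

p = 167/31, q = 67/31, maximum f = 2641/31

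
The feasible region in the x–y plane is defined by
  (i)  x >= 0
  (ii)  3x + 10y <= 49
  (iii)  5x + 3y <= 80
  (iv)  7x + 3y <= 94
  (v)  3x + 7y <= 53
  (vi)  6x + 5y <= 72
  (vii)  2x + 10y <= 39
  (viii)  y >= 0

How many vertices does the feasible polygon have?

5

Pairwise boundary intersections that survive every other constraint:
  (0, 39/10)
  (0, 0)
  (95/9, 26/15)
  (10, 19/10)
  (12, 0)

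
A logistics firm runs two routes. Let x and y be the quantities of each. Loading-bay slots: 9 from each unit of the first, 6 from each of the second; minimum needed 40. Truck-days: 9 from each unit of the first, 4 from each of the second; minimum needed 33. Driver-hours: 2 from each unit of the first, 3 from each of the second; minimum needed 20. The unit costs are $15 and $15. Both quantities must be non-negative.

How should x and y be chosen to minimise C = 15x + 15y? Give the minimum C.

The feasible region is unbounded (it extends along (0, 1), (1, 0)), but C strictly increases along every unbounded feasible direction, so there is no improving ray and the minimum is attained at a vertex.

At the optimal vertex, 9x + 4y = 33 and 2x + 3y = 20.
Solving simultaneously gives x = 1, y = 6.

x = 1, y = 6, minimum C = 105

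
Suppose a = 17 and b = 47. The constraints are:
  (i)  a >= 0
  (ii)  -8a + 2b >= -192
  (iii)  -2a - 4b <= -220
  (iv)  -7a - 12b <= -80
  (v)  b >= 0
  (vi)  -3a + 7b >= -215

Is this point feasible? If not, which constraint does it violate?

feasible

(i): 17 ≥ 0 ✓
(ii): -42 ≥ -192 ✓
(iii): -222 ≤ -220 ✓
(iv): -683 ≤ -80 ✓
(v): 47 ≥ 0 ✓
(vi): 278 ≥ -215 ✓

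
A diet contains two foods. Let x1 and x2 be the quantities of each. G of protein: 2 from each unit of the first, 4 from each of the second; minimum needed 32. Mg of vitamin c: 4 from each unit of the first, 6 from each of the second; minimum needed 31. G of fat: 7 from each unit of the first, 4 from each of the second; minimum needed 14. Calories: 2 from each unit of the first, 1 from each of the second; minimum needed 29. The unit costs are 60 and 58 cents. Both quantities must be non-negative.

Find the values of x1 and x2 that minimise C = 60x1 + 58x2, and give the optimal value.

Corner points and C = 60x1 + 58x2:
  (0, 29) → C = 1682
  (16, 0) → C = 960
  (14, 1) → C = 898
The feasible region is unbounded (it extends along (0, 1), (1, 0)), but C strictly increases along every unbounded feasible direction, so there is no improving ray and the minimum is attained at a vertex.

x1 = 14, x2 = 1, minimum C = 898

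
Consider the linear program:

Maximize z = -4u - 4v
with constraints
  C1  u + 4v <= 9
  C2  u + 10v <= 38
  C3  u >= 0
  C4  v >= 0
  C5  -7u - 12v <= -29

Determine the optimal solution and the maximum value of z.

u = 1/2, v = 17/8, maximum z = -21/2

Feasible corners and z = -4u - 4v:
  (9, 0) → z = -36
  (1/2, 17/8) → z = -21/2
  (29/7, 0) → z = -116/7

The binding constraints are u + 4v = 9 and -7u - 12v = -29.
Solving simultaneously gives u = 1/2, v = 17/8.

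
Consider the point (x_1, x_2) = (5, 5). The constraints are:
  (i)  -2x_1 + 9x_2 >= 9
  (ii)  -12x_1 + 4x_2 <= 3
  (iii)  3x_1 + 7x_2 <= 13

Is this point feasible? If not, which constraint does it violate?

Constraint (iii): 3x_1 + 7x_2 = 50, which is not ≤ 13. All other constraints are satisfied.

not feasible — violates (iii)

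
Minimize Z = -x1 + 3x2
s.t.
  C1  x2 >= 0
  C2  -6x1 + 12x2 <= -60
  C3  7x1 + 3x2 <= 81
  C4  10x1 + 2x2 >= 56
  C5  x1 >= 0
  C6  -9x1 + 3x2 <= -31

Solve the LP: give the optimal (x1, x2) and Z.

x1 = 81/7, x2 = 0, minimum Z = -81/7

At the optimal vertex, x2 = 0 and 7x1 + 3x2 = 81.
Solving simultaneously gives x1 = 81/7, x2 = 0.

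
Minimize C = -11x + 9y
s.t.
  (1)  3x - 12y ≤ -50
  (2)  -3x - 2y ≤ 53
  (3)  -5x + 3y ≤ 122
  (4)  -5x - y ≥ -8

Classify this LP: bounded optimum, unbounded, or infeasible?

Extreme points and C = -11x + 9y:
  (-368/21, -3/14) → C = 1145/6
  (46/63, 274/63) → C = 280/9
  (-403/19, 101/19) → C = 5342/19
  (-49/10, 65/2) → C = 1732/5
The feasible region has finitely many vertices and no improving ray; the minimum is 280/9 at (46/63, 274/63).

bounded optimum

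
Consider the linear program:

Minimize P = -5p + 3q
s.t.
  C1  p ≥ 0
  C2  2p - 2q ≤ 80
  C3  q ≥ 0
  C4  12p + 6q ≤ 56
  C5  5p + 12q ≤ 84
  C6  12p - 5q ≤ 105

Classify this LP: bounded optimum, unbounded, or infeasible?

bounded optimum

Corner points and P = -5p + 3q:
  (0, 0) → P = 0
  (0, 7) → P = 21
  (14/3, 0) → P = -70/3
  (28/19, 364/57) → P = 224/19
The feasible region has finitely many vertices and no improving ray; the minimum is -70/3 at (14/3, 0).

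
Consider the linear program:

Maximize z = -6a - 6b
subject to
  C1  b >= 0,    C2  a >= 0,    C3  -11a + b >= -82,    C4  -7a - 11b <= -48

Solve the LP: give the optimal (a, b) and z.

a = 0, b = 48/11, maximum z = -288/11

Feasible corners and z = -6a - 6b:
  (82/11, 0) → z = -492/11
  (48/7, 0) → z = -288/7
  (0, 48/11) → z = -288/11
The feasible region is unbounded (it extends along (0, 1), (1, 11)), but z strictly decreases along every unbounded feasible direction, so there is no improving ray and the maximum is attained at a vertex.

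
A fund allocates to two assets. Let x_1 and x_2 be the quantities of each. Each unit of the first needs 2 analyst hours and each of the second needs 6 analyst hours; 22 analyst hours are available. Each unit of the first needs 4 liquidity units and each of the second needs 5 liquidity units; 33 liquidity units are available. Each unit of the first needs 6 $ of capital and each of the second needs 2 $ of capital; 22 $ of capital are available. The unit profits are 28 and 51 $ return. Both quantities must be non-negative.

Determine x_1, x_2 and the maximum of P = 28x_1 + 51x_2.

x_1 = 11/4, x_2 = 11/4, maximum P = 869/4

Vertices and P = 28x_1 + 51x_2:
  (0, 0) → P = 0
  (0, 11/3) → P = 187
  (11/3, 0) → P = 308/3
  (11/4, 11/4) → P = 869/4

The optimum lies where 2x_1 + 6x_2 = 22 and 6x_1 + 2x_2 = 22.
Solving simultaneously gives x_1 = 11/4, x_2 = 11/4.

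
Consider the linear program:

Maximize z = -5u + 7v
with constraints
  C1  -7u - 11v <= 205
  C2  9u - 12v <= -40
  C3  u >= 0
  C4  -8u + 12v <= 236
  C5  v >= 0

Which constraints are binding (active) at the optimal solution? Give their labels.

C3 and C4

Vertices and z = -5u + 7v:
  (0, 10/3) → z = 70/3
  (196, 451/3) → z = 217/3
  (0, 59/3) → z = 413/3

The maximum is at (0, 59/3). Substituting into each constraint, equality holds for C3 and C4; the remaining constraints have slack.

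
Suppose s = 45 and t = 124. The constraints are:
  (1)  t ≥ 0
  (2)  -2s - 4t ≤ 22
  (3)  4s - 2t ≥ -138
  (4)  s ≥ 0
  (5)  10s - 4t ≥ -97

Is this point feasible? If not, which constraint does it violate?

feasible

(1): 124 ≥ 0 ✓
(2): -586 ≤ 22 ✓
(3): -68 ≥ -138 ✓
(4): 45 ≥ 0 ✓
(5): -46 ≥ -97 ✓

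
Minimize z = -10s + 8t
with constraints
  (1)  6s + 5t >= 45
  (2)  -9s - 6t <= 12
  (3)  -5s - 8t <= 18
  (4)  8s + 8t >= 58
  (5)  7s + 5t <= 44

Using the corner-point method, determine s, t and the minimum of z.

s = -1, t = 51/5, minimum z = 458/5

Vertices and z = -10s + 8t:
  (-110/3, 53) → z = 2372/3
  (-1, 51/5) → z = 458/5
  (-108, 160) → z = 2360

At the optimal vertex, 6s + 5t = 45 and 7s + 5t = 44.
Solving simultaneously gives s = -1, t = 51/5.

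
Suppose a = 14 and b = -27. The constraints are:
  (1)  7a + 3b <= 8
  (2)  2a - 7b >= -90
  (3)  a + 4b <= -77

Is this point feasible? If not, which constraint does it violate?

Constraint (1): 7a + 3b = 17, which is not ≤ 8. All other constraints are satisfied.

not feasible — violates (1)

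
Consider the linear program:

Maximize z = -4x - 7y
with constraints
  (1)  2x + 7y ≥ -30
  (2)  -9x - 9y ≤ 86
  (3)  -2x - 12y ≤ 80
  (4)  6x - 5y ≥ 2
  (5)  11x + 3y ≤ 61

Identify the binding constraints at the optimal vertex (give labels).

(1) and (4)

Feasible corners and z = -4x - 7y:
  (-34/13, -46/13) → z = 458/13
  (517/71, -452/71) → z = 1096/71
  (311/73, 344/73) → z = -3652/73

The maximum is at (-34/13, -46/13). Substituting into each constraint, equality holds for (1) and (4); the remaining constraints have slack.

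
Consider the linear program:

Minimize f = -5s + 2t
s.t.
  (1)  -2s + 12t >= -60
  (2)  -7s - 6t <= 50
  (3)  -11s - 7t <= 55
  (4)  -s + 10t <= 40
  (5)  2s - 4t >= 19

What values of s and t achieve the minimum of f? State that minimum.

s = 135, t = 35/2, minimum f = -640

Vertices and f = -5s + 2t:
  (135, 35/2) → f = -640
  (-3/4, -41/8) → f = -13/2
  (175/8, 99/16) → f = -97

The optimum lies where -2s + 12t = -60 and -s + 10t = 40.
Solving simultaneously gives s = 135, t = 35/2.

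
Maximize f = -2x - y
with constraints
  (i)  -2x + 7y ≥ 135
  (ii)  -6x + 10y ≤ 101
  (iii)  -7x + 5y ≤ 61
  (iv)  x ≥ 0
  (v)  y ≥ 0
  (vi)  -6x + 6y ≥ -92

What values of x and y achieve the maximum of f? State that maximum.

Extreme points and f = -2x - y:
  (643/22, 304/11) → f = -947/11
  (727/15, 497/15) → f = -1951/15
  (763/12, 193/4) → f = -2105/12

x = 643/22, y = 304/11, maximum f = -947/11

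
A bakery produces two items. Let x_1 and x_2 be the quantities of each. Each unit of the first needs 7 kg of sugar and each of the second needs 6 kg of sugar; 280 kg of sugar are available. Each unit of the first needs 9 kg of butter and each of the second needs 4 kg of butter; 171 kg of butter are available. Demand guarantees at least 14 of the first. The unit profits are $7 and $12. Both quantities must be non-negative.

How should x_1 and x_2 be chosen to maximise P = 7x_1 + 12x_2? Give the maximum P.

Corner points and P = 7x_1 + 12x_2:
  (19, 0) → P = 133
  (14, 0) → P = 98
  (14, 45/4) → P = 233

x_1 = 14, x_2 = 45/4, maximum P = 233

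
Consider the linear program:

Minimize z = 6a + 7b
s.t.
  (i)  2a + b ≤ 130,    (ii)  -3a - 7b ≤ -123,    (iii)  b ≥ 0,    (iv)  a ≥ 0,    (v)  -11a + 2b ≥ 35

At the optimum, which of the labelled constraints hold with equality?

Extreme points and z = 6a + 7b:
  (0, 130) → z = 910
  (15, 100) → z = 790
  (0, 123/7) → z = 123
  (1/83, 1458/83) → z = 10212/83

The minimum is at (0, 123/7). Substituting into each constraint, equality holds for (ii) and (iv); the remaining constraints have slack.

(ii) and (iv)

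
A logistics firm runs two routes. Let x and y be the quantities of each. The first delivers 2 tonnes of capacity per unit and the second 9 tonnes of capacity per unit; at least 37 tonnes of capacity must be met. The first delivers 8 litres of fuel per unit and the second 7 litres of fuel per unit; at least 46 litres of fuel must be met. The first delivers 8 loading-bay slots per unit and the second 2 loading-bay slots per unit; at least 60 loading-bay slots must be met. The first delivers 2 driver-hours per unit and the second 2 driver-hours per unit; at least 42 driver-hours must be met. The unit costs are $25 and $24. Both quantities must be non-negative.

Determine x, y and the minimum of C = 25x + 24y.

Feasible corners and C = 25x + 24y:
  (0, 30) → C = 720
  (21, 0) → C = 525
  (3, 18) → C = 507
The feasible region is unbounded (it extends along (0, 1), (1, 0)), but C strictly increases along every unbounded feasible direction, so there is no improving ray and the minimum is attained at a vertex.

The binding constraints are 8x + 2y = 60 and 2x + 2y = 42.
Solving simultaneously gives x = 3, y = 18.

x = 3, y = 18, minimum C = 507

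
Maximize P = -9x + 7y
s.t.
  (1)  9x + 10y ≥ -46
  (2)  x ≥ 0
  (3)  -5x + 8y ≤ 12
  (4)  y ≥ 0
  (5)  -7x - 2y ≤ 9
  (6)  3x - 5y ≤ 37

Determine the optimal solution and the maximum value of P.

Vertices and P = -9x + 7y:
  (0, 3/2) → P = 21/2
  (0, 0) → P = 0
  (37/3, 0) → P = -111
The feasible region is unbounded (it extends along (5, 3), (8, 5)), but P strictly decreases along every unbounded feasible direction, so there is no improving ray and the maximum is attained at a vertex.

At the optimal vertex, x = 0 and -5x + 8y = 12.
Solving simultaneously gives x = 0, y = 3/2.

x = 0, y = 3/2, maximum P = 21/2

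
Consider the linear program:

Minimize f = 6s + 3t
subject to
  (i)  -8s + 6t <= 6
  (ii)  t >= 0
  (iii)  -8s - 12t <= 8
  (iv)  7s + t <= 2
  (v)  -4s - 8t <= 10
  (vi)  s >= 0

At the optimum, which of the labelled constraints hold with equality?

Vertices and f = 6s + 3t:
  (3/25, 29/25) → f = 21/5
  (0, 1) → f = 3
  (2/7, 0) → f = 12/7
  (0, 0) → f = 0

The minimum is at (0, 0). Substituting into each constraint, equality holds for (ii) and (vi); the remaining constraints have slack.

(ii) and (vi)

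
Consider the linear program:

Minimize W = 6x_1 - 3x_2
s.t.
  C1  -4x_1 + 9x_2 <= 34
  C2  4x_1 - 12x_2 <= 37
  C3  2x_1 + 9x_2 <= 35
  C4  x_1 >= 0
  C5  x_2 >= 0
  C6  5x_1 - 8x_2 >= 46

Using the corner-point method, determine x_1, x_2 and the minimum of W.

x_1 = 46/5, x_2 = 0, minimum W = 276/5

The binding constraints are x_2 = 0 and 5x_1 - 8x_2 = 46.
Solving simultaneously gives x_1 = 46/5, x_2 = 0.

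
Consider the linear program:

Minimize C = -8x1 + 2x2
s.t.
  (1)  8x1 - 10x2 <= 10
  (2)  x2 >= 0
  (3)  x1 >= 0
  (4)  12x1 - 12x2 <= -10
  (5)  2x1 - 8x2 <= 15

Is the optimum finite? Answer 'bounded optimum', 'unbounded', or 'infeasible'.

unbounded

From the feasible point (0, 5/6), moving in the direction (12, 12) keeps every constraint satisfied while C decreases without bound.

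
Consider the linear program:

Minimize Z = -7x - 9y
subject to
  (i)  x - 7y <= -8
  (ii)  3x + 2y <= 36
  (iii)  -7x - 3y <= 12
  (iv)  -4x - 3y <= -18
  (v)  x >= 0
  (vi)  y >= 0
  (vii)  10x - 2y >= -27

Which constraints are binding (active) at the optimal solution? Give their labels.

(ii) and (vii)

Feasible corners and Z = -7x - 9y:
  (236/23, 60/23) → Z = -2192/23
  (102/31, 50/31) → Z = -1164/31
  (9/13, 441/26) → Z = -315/2
  (0, 6) → Z = -54
  (0, 27/2) → Z = -243/2

The minimum is at (9/13, 441/26). Substituting into each constraint, equality holds for (ii) and (vii); the remaining constraints have slack.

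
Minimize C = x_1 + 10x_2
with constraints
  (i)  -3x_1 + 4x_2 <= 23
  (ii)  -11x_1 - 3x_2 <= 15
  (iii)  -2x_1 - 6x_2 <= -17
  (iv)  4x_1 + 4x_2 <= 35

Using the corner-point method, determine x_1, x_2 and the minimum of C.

At the optimal vertex, -2x_1 - 6x_2 = -17 and 4x_1 + 4x_2 = 35.
Solving simultaneously gives x_1 = 71/8, x_2 = -1/8.

x_1 = 71/8, x_2 = -1/8, minimum C = 61/8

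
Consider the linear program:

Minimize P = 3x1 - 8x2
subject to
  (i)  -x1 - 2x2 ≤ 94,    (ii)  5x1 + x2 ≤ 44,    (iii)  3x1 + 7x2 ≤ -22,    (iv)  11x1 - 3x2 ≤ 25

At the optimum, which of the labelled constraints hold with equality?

Extreme points and P = 3x1 - 8x2:
  (-614, 260) → P = -3922
  (-232/25, -1059/25) → P = 7776/25
  (109/86, -317/86) → P = 2863/86

The minimum is at (-614, 260). Substituting into each constraint, equality holds for (i) and (iii); the remaining constraints have slack.

(i) and (iii)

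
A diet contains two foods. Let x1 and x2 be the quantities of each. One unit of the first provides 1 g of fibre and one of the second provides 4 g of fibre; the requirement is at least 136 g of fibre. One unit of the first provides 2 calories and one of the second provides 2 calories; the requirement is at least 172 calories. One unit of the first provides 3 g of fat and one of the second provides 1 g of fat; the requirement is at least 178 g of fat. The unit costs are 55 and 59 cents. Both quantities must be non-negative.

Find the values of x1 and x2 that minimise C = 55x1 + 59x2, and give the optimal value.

Vertices and C = 55x1 + 59x2:
  (0, 178) → C = 10502
  (136, 0) → C = 7480
  (208/3, 50/3) → C = 14390/3
  (46, 40) → C = 4890
The feasible region is unbounded (it extends along (0, 1), (1, 0)), but C strictly increases along every unbounded feasible direction, so there is no improving ray and the minimum is attained at a vertex.

The optimum lies where x1 + 4x2 = 136 and 2x1 + 2x2 = 172.
Solving simultaneously gives x1 = 208/3, x2 = 50/3.

x1 = 208/3, x2 = 50/3, minimum C = 14390/3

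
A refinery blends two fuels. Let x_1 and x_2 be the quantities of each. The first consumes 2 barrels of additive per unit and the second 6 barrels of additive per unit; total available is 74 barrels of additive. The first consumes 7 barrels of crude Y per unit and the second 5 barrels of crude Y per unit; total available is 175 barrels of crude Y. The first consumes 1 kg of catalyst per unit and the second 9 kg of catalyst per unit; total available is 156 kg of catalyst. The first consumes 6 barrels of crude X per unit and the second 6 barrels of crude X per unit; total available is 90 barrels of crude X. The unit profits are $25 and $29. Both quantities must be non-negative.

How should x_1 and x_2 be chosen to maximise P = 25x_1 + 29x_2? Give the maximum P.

x_1 = 4, x_2 = 11, maximum P = 419

At the optimal vertex, 2x_1 + 6x_2 = 74 and 6x_1 + 6x_2 = 90.
Solving simultaneously gives x_1 = 4, x_2 = 11.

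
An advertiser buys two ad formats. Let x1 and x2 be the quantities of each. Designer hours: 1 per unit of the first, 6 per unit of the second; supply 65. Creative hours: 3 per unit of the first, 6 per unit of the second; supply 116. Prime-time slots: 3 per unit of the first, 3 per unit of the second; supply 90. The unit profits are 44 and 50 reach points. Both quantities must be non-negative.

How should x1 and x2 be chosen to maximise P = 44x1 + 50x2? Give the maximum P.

x1 = 23, x2 = 7, maximum P = 1362

Corner points and P = 44x1 + 50x2:
  (0, 0) → P = 0
  (0, 65/6) → P = 1625/3
  (30, 0) → P = 1320
  (23, 7) → P = 1362

At the optimal vertex, x1 + 6x2 = 65 and 3x1 + 3x2 = 90.
Solving simultaneously gives x1 = 23, x2 = 7.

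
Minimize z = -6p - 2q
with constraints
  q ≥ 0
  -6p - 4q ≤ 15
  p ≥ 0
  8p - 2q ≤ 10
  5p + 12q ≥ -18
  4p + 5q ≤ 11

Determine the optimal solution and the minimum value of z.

p = 3/2, q = 1, minimum z = -11

The optimum lies where 8p - 2q = 10 and 4p + 5q = 11.
Solving simultaneously gives p = 3/2, q = 1.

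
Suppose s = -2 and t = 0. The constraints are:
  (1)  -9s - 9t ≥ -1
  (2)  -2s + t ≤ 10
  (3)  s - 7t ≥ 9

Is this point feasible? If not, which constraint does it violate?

Constraint (3): s - 7t = -2, which is not ≥ 9. All other constraints are satisfied.

not feasible — violates (3)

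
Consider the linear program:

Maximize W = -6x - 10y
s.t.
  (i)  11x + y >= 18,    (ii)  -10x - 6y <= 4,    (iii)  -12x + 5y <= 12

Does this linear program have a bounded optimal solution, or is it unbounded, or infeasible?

unbounded

From the feasible point (2, -4), moving in the direction (6, -10) keeps every constraint satisfied while W increases without bound.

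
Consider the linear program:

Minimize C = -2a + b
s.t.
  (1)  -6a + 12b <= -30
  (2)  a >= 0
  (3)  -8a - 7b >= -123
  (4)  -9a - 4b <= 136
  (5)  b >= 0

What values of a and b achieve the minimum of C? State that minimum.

a = 123/8, b = 0, minimum C = -123/4

Corner points and C = -2a + b:
  (281/23, 83/23) → C = -479/23
  (5, 0) → C = -10
  (123/8, 0) → C = -123/4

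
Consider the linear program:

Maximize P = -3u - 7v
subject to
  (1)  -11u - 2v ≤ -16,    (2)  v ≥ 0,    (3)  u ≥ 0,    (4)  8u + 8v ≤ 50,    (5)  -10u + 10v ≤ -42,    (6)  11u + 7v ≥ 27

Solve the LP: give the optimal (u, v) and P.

Extreme points and P = -3u - 7v:
  (25/4, 0) → P = -75/4
  (21/5, 0) → P = -63/5
  (209/40, 41/40) → P = -457/20

u = 21/5, v = 0, maximum P = -63/5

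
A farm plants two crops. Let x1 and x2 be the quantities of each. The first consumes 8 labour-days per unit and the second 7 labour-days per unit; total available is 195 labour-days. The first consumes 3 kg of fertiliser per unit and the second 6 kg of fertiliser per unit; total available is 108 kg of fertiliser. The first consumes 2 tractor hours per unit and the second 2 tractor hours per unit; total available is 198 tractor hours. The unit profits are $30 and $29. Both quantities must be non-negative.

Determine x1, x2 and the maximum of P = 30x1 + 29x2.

x1 = 46/3, x2 = 31/3, maximum P = 2279/3

Feasible corners and P = 30x1 + 29x2:
  (0, 0) → P = 0
  (0, 18) → P = 522
  (195/8, 0) → P = 2925/4
  (46/3, 31/3) → P = 2279/3

The optimum lies where 8x1 + 7x2 = 195 and 3x1 + 6x2 = 108.
Solving simultaneously gives x1 = 46/3, x2 = 31/3.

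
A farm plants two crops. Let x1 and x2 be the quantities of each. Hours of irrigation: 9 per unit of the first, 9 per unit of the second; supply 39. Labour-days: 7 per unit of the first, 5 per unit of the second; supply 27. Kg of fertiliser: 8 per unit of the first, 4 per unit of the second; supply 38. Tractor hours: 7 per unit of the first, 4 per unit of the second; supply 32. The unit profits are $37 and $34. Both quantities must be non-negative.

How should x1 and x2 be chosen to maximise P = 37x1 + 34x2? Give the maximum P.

The binding constraints are 9x1 + 9x2 = 39 and 7x1 + 5x2 = 27.
Solving simultaneously gives x1 = 8/3, x2 = 5/3.

x1 = 8/3, x2 = 5/3, maximum P = 466/3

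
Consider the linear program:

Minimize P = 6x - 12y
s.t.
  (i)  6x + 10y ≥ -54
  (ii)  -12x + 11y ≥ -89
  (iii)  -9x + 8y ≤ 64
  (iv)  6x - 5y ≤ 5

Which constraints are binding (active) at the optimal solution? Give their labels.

(iii) and (iv)

Vertices and P = 6x - 12y:
  (-536/69, -17/23) → P = -868/23
  (-22/9, -59/15) → P = 488/15
  (120, 143) → P = -996

The minimum is at (120, 143). Substituting into each constraint, equality holds for (iii) and (iv); the remaining constraints have slack.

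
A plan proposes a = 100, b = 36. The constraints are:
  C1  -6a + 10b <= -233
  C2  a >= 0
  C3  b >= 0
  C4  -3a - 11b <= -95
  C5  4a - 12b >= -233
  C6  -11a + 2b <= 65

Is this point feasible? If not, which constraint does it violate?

feasible

C1: -240 ≤ -233 ✓
C2: 100 ≥ 0 ✓
C3: 36 ≥ 0 ✓
C4: -696 ≤ -95 ✓
C5: -32 ≥ -233 ✓
C6: -1028 ≤ 65 ✓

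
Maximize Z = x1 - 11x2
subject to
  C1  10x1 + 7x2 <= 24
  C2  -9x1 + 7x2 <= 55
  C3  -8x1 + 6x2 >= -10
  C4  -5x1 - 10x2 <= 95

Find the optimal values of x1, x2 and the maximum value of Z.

x1 = -47/11, x2 = -81/11, maximum Z = 844/11

Extreme points and Z = x1 - 11x2:
  (-31/19, 766/133) → Z = -8643/133
  (107/58, 23/29) → Z = -399/58
  (-243/25, -116/25) → Z = 1033/25
  (-47/11, -81/11) → Z = 844/11

The optimum lies where -8x1 + 6x2 = -10 and -5x1 - 10x2 = 95.
Solving simultaneously gives x1 = -47/11, x2 = -81/11.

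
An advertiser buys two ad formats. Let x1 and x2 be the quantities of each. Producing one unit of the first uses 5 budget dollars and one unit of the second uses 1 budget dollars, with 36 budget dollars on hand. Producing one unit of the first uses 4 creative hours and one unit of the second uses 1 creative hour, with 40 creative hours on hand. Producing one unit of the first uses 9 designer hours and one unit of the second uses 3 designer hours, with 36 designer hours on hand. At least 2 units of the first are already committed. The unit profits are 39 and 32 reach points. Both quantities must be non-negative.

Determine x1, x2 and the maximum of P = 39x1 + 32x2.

x1 = 2, x2 = 6, maximum P = 270

Extreme points and P = 39x1 + 32x2:
  (4, 0) → P = 156
  (2, 0) → P = 78
  (2, 6) → P = 270

The optimum lies where 9x1 + 3x2 = 36 and x1 = 2.
Solving simultaneously gives x1 = 2, x2 = 6.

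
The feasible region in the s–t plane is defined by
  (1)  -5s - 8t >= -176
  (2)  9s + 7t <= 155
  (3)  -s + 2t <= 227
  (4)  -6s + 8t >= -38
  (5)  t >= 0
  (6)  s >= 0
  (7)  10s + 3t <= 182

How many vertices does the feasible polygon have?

Of the 21 pairwise boundary intersections, those satisfying every inequality are:
  (8/37, 809/37)
  (0, 22)
  (251/19, 98/19)
  (19/3, 0)
  (0, 0)

5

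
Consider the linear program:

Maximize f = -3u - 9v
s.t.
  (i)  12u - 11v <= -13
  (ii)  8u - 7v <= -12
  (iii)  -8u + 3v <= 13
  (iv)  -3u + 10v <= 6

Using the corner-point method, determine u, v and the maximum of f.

Extreme points and f = -3u - 9v:
  (-55/32, -1/4) → f = 237/32
  (-78/59, 12/59) → f = 126/59
  (-112/71, 9/71) → f = 255/71

The optimum lies where 8u - 7v = -12 and -8u + 3v = 13.
Solving simultaneously gives u = -55/32, v = -1/4.

u = -55/32, v = -1/4, maximum f = 237/32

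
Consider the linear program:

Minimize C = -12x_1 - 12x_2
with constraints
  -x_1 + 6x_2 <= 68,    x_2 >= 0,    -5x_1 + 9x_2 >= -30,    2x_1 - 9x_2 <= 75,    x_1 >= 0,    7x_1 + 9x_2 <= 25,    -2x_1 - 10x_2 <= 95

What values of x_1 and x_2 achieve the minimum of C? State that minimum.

Feasible corners and C = -12x_1 - 12x_2:
  (0, 0) → C = 0
  (25/7, 0) → C = -300/7
  (0, 25/9) → C = -100/3

At the optimal vertex, x_2 = 0 and 7x_1 + 9x_2 = 25.
Solving simultaneously gives x_1 = 25/7, x_2 = 0.

x_1 = 25/7, x_2 = 0, minimum C = -300/7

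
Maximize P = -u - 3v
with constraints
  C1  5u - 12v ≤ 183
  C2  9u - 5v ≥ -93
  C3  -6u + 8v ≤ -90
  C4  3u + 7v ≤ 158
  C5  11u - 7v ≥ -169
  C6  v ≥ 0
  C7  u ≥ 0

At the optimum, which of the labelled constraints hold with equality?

C3 and C6

Extreme points and P = -u - 3v:
  (3177/71, 241/71) → P = -3900/71
  (183/5, 0) → P = -183/5
  (947/33, 113/11) → P = -1964/33
  (15, 0) → P = -15

The maximum is at (15, 0). Substituting into each constraint, equality holds for C3 and C6; the remaining constraints have slack.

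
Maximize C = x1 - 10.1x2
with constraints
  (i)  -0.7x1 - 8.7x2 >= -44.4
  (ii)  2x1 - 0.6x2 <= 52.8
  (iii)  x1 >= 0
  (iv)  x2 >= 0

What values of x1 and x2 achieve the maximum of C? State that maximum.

The binding constraints are 2x1 - 0.6x2 = 52.8 and x2 = 0.
Solving simultaneously gives x1 = 132/5, x2 = 0.

x1 = 26.4, x2 = 0, maximum C = 26.4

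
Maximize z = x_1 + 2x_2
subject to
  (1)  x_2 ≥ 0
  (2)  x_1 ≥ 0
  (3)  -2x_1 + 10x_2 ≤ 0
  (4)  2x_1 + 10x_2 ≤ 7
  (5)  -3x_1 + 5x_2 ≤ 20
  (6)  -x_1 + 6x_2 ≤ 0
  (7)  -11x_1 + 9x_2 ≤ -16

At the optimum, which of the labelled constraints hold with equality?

(1) and (4)

Corner points and z = x_1 + 2x_2:
  (7/2, 0) → z = 7/2
  (16/11, 0) → z = 16/11
  (21/11, 7/22) → z = 28/11
  (32/19, 16/57) → z = 128/57

The maximum is at (7/2, 0). Substituting into each constraint, equality holds for (1) and (4); the remaining constraints have slack.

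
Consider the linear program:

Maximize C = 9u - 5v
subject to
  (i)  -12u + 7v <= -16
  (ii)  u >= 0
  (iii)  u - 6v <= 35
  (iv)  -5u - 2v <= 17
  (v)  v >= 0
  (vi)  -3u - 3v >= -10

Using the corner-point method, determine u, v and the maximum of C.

u = 10/3, v = 0, maximum C = 30

Extreme points and C = 9u - 5v:
  (4/3, 0) → C = 12
  (118/57, 24/19) → C = 234/19
  (10/3, 0) → C = 30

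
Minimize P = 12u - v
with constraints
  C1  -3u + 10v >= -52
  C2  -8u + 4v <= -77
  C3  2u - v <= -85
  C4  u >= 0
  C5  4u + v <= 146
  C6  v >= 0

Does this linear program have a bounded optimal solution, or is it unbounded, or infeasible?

infeasible

Constraints -8u + 4v ≤ -77 and 2u - v ≤ -85 have parallel boundaries but demand opposite sides — no point can satisfy both, so the region is empty.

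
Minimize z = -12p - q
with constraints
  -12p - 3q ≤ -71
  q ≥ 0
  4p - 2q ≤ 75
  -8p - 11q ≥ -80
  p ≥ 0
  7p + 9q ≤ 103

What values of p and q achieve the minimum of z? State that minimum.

Feasible corners and z = -12p - q:
  (71/12, 0) → z = -71
  (541/108, 98/27) → z = -1721/27
  (10, 0) → z = -120

At the optimal vertex, q = 0 and -8p - 11q = -80.
Solving simultaneously gives p = 10, q = 0.

p = 10, q = 0, minimum z = -120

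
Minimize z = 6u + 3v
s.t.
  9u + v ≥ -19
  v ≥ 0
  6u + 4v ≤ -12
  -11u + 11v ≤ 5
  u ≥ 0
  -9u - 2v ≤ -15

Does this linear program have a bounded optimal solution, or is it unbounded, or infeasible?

The boundaries v = 0 and -9u - 2v = -15 meet at (5/3, 0), but that point violates 6u + 4v ≤ -12. Every candidate vertex is excluded by some other constraint, so the feasible region is empty.

infeasible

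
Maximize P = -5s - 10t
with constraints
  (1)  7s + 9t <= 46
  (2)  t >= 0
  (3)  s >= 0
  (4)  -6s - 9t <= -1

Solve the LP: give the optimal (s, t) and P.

s = 1/6, t = 0, maximum P = -5/6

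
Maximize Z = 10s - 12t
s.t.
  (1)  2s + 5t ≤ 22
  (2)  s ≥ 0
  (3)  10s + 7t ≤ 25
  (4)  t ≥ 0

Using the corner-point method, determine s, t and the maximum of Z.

s = 5/2, t = 0, maximum Z = 25

The optimum lies where 10s + 7t = 25 and t = 0.
Solving simultaneously gives s = 5/2, t = 0.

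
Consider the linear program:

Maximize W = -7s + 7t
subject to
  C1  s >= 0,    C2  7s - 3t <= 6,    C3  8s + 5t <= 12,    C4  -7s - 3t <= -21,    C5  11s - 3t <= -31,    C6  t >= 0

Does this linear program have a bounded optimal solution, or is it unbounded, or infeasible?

infeasible

The boundaries s = 0 and 11s - 3t = -31 meet at (0, 31/3), but that point violates 8s + 5t ≤ 12. Every candidate vertex is excluded by some other constraint, so the feasible region is empty.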